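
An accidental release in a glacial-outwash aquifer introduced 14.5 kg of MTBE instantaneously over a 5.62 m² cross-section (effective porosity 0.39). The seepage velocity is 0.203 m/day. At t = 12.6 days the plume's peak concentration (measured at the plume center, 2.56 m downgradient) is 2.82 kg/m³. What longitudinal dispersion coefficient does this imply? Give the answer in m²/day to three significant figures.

0.0348 m²/day

At the plume center C_max = M/(n_e·A·√(4πDt)), so D = M²/(4πt·(n_e·A·C_max)²).
n_e·A·C_max = 0.39 × 5.62 × 2.82 = 6.181 kg/m.
D = 14.5²/(4π × 12.6 × 6.181²) = 0.0348 m²/day.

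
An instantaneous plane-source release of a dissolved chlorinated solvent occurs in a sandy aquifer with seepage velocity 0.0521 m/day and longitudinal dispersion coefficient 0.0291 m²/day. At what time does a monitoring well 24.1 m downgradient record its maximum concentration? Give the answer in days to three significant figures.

452 days

For the 1D instantaneous-source solution, setting ∂C/∂t = 0 at fixed x gives v²t² + 2Dt − x² = 0, so t = (√(D² + v²x²) − D)/v².
√(D² + v²x²) = √(0.0291² + 0.0521² × 24.1²) = 1.256; v² = 0.00271441.
t = (1.256 − 0.0291)/0.00271441 = 452 days (vs. the pure-advection estimate x/v = 463 d).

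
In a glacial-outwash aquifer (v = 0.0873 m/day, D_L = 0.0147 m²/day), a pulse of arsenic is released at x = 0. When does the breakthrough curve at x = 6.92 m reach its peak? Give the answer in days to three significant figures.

For the 1D instantaneous-source solution, setting ∂C/∂t = 0 at fixed x gives v²t² + 2Dt − x² = 0, so t = (√(D² + v²x²) − D)/v².
√(D² + v²x²) = √(0.0147² + 0.0873² × 6.92²) = 0.6043; v² = 0.00762129.
t = (0.6043 − 0.0147)/0.00762129 = 77.4 days (vs. the pure-advection estimate x/v = 79.3 d).

77.4 days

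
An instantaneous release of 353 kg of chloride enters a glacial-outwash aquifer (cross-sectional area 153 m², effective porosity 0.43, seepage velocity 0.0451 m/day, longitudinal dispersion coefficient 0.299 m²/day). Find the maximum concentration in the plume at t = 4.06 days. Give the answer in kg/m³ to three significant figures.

1.37 kg/m³

The peak of an instantaneous 1D plume sits at x = vt; there the Gaussian factor is 1 and C_max = M/(n_e·A·√(4πDt)), where n_e·A is the pore area the mass is dissolved in.
√(4πDt) = √(4π × 0.299 × 4.06) = 3.906 m, so C_max = 353/(0.43 × 153 × 3.906) = 1.37 kg/m³.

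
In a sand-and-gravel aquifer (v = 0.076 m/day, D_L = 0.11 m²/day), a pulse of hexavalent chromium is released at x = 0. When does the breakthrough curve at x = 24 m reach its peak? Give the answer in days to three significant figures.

For the 1D instantaneous-source solution, setting ∂C/∂t = 0 at fixed x gives v²t² + 2Dt − x² = 0, so t = (√(D² + v²x²) − D)/v².
√(D² + v²x²) = √(0.11² + 0.076² × 24²) = 1.827; v² = 0.005776.
t = (1.827 − 0.11)/0.005776 = 297 days (vs. the pure-advection estimate x/v = 316 d).

297 days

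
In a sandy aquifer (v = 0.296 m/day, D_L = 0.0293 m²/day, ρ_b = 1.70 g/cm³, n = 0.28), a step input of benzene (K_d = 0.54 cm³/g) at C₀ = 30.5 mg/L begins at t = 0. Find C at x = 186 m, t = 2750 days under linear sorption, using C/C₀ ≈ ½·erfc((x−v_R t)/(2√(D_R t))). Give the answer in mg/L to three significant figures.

23.0 mg/L

Retardation factor R = 1 + ρ_b·K_d/n = 1 + 1.70 × 0.54/0.28 = 4.279.
Sorption retards both mechanisms: v_R = v/R = 0.06918 m/day, D_R = D/R = 0.006847 m²/day.
v_R·t = 0.06918 × 2750 = 190.245 m; 2√(D_R t) = 8.679 m; argument = (186 − 190.245)/8.679 = -0.4891.
C = C₀ × ½·erfc(-0.4891) = 30.5 × 0.7554 = 23.0 mg/L.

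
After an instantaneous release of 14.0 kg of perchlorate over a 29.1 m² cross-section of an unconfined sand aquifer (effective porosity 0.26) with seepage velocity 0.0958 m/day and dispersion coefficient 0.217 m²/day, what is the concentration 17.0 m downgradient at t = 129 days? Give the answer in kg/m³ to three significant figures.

0.0814 kg/m³

For an instantaneous plane source, C(x,t) = M/(n_e·A·√(4πDt)) · exp(−(x−vt)²/(4Dt)), with n_e·A the pore (flow) area.
Plume center vt = 0.0958 × 129 = 12.3582 m, so the well at 17.0 m is 4.6418 m downgradient of the peak.
√(4πDt) = 18.76 m, giving peak height M/(n_e·A·√(4πDt)) = 14.0/(0.26 × 29.1 × 18.76) = 0.09863 kg/m³.
(x−vt)²/(4Dt) = (4.6418)²/(4 × 0.217 × 129) = 0.1924; exp(−0.1924) = 0.8250.
C = 0.09863 × 0.8250 = 0.0814 kg/m³.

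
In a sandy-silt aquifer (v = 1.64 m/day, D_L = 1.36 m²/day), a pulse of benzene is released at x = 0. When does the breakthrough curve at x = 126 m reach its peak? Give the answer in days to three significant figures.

For the 1D instantaneous-source solution, setting ∂C/∂t = 0 at fixed x gives v²t² + 2Dt − x² = 0, so t = (√(D² + v²x²) − D)/v².
√(D² + v²x²) = √(1.36² + 1.64² × 126²) = 206.6; v² = 2.6896.
t = (206.6 − 1.36)/2.6896 = 76.3 days (vs. the pure-advection estimate x/v = 76.8 d).

76.3 days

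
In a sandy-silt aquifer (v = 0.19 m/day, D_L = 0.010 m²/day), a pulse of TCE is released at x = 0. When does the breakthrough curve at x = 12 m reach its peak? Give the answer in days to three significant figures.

62.9 days

For the 1D instantaneous-source solution, setting ∂C/∂t = 0 at fixed x gives v²t² + 2Dt − x² = 0, so t = (√(D² + v²x²) − D)/v².
√(D² + v²x²) = √(0.010² + 0.19² × 12²) = 2.280; v² = 0.0361.
t = (2.280 − 0.010)/0.0361 = 62.9 days (vs. the pure-advection estimate x/v = 63.2 d).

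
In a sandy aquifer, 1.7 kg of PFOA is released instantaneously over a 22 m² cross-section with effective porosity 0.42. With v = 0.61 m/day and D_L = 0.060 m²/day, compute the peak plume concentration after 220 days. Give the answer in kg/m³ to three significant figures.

0.0143 kg/m³

The peak of an instantaneous 1D plume sits at x = vt; there the Gaussian factor is 1 and C_max = M/(n_e·A·√(4πDt)), where n_e·A is the pore area the mass is dissolved in.
√(4πDt) = √(4π × 0.060 × 220) = 12.88 m, so C_max = 1.7/(0.42 × 22 × 12.88) = 0.0143 kg/m³.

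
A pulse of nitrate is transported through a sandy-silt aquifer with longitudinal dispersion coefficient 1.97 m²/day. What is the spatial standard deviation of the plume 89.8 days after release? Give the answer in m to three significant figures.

18.8 m

Dispersive spreading gives a Gaussian with σ² = 2Dt; advection only shifts the center.
σ = √(2 × 1.97 × 89.8) = 18.8 m.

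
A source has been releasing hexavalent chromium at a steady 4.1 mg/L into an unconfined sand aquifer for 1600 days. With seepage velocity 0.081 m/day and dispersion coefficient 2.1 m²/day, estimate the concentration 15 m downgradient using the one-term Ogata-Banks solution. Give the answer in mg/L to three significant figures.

3.77 mg/L

For a continuous step input, C/C₀ ≈ ½·erfc((x−vt)/(2√(Dt))).
vt = 0.081 × 1600 = 129.6 m and 2√(Dt) = 2√(2.1 × 1600) = 115.9 m.
Argument (x−vt)/(2√(Dt)) = (15 − 129.6)/115.9 = -0.9888; ½·erfc(-0.9888) = 0.9190.
C = 4.1 × 0.9190 = 3.77 mg/L.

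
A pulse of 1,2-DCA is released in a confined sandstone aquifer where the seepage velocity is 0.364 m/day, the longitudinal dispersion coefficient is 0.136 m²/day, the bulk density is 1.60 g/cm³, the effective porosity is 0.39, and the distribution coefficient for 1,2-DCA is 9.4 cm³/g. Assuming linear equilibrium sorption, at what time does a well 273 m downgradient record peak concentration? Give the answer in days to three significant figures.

29600 days

Retardation factor R = 1 + ρ_b·K_d/n = 1 + 1.60 × 9.4/0.39 = 39.56.
Sorption retards both mechanisms: v_R = v/R = 0.009201 m/day, D_R = D/R = 0.003438 m²/day.
Peak time from v_R²t² + 2D_R t − x² = 0: t = (√(D_R² + v_R²x²) − D_R)/v_R².
√(D_R² + v_R²x²) = √(0.003438² + 0.009201² × 273²) = 2.512; v_R² = 8.466e-05.
t = (2.512 − 0.003438)/8.466e-05 = 29600 days.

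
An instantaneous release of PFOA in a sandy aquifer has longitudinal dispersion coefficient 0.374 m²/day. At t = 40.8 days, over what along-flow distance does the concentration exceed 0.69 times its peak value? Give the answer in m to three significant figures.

The plume is Gaussian with σ = √(2Dt) = √(2 × 0.374 × 40.8) = 5.524 m.
C/C_peak = exp(−Δx²/(2σ²)) = 0.69 ⇒ Δx = σ·√(−2 ln 0.69) = 5.524 × 0.8615 = 4.759 m.
Width = 2Δx = 9.52 m.

9.52 m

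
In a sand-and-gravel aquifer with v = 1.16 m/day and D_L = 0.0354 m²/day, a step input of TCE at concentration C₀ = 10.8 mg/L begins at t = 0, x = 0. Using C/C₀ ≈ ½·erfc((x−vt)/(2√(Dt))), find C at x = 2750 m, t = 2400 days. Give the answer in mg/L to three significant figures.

For a continuous step input, C/C₀ ≈ ½·erfc((x−vt)/(2√(Dt))).
vt = 1.16 × 2400 = 2784 m and 2√(Dt) = 2√(0.0354 × 2400) = 18.43 m.
Argument (x−vt)/(2√(Dt)) = (2750 − 2784)/18.43 = -1.845; ½·erfc(-1.845) = 0.9955.
C = 10.8 × 0.9955 = 10.8 mg/L.

10.8 mg/L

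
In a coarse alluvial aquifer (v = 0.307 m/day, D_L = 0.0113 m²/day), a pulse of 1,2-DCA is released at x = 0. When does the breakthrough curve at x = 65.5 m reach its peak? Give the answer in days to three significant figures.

213 days

For the 1D instantaneous-source solution, setting ∂C/∂t = 0 at fixed x gives v²t² + 2Dt − x² = 0, so t = (√(D² + v²x²) − D)/v².
√(D² + v²x²) = √(0.0113² + 0.307² × 65.5²) = 20.11; v² = 0.094249.
t = (20.11 − 0.0113)/0.094249 = 213 days (vs. the pure-advection estimate x/v = 213 d).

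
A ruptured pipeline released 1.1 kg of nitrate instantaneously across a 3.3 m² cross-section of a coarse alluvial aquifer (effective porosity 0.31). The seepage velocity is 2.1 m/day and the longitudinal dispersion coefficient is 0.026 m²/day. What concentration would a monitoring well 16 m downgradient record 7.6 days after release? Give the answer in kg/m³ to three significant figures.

For an instantaneous plane source, C(x,t) = M/(n_e·A·√(4πDt)) · exp(−(x−vt)²/(4Dt)), with n_e·A the pore (flow) area.
Plume center vt = 2.1 × 7.6 = 15.96 m, so the well at 16 m is 0.04 m downgradient of the peak.
√(4πDt) = 1.576 m, giving peak height M/(n_e·A·√(4πDt)) = 1.1/(0.31 × 3.3 × 1.576) = 0.6823 kg/m³.
(x−vt)²/(4Dt) = (0.04)²/(4 × 0.026 × 7.6) = 0.002024; exp(−0.002024) = 0.9980.
C = 0.6823 × 0.9980 = 0.681 kg/m³.

0.681 kg/m³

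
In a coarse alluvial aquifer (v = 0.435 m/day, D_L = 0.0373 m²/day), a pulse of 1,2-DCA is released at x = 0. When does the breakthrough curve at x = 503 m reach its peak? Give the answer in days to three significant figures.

1160 days

For the 1D instantaneous-source solution, setting ∂C/∂t = 0 at fixed x gives v²t² + 2Dt − x² = 0, so t = (√(D² + v²x²) − D)/v².
√(D² + v²x²) = √(0.0373² + 0.435² × 503²) = 218.8; v² = 0.189225.
t = (218.8 − 0.0373)/0.189225 = 1160 days (vs. the pure-advection estimate x/v = 1160 d).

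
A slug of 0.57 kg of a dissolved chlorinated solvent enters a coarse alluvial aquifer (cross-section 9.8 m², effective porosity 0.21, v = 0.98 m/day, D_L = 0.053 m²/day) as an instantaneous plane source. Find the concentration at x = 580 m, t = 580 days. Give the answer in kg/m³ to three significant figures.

For an instantaneous plane source, C(x,t) = M/(n_e·A·√(4πDt)) · exp(−(x−vt)²/(4Dt)), with n_e·A the pore (flow) area.
Plume center vt = 0.98 × 580 = 568.4 m, so the well at 580 m is 11.6 m downgradient of the peak.
√(4πDt) = 19.65 m, giving peak height M/(n_e·A·√(4πDt)) = 0.57/(0.21 × 9.8 × 19.65) = 0.01410 kg/m³.
(x−vt)²/(4Dt) = (11.6)²/(4 × 0.053 × 580) = 1.094; exp(−1.094) = 0.3349.
C = 0.01410 × 0.3349 = 0.00472 kg/m³.

0.00472 kg/m³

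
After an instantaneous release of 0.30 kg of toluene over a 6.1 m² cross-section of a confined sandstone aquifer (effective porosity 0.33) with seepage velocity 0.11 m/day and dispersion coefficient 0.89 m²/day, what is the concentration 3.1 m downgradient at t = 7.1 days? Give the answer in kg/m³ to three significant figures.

0.0135 kg/m³

For an instantaneous plane source, C(x,t) = M/(n_e·A·√(4πDt)) · exp(−(x−vt)²/(4Dt)), with n_e·A the pore (flow) area.
Plume center vt = 0.11 × 7.1 = 0.781 m, so the well at 3.1 m is 2.319 m downgradient of the peak.
√(4πDt) = 8.911 m, giving peak height M/(n_e·A·√(4πDt)) = 0.30/(0.33 × 6.1 × 8.911) = 0.01672 kg/m³.
(x−vt)²/(4Dt) = (2.319)²/(4 × 0.89 × 7.1) = 0.2128; exp(−0.2128) = 0.8083.
C = 0.01672 × 0.8083 = 0.0135 kg/m³.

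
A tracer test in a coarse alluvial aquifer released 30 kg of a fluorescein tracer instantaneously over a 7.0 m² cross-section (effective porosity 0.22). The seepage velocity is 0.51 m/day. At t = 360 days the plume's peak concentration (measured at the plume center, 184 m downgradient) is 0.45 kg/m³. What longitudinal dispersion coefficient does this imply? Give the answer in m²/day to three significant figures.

0.414 m²/day

At the plume center C_max = M/(n_e·A·√(4πDt)), so D = M²/(4πt·(n_e·A·C_max)²).
n_e·A·C_max = 0.22 × 7.0 × 0.45 = 0.6930 kg/m.
D = 30²/(4π × 360 × 0.6930²) = 0.414 m²/day.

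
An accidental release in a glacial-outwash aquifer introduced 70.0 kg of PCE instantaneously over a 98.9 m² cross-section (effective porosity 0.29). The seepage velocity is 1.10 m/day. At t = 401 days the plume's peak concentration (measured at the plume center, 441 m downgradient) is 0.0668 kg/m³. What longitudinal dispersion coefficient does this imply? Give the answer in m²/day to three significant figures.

At the plume center C_max = M/(n_e·A·√(4πDt)), so D = M²/(4πt·(n_e·A·C_max)²).
n_e·A·C_max = 0.29 × 98.9 × 0.0668 = 1.916 kg/m.
D = 70.0²/(4π × 401 × 1.916²) = 0.265 m²/day.

0.265 m²/day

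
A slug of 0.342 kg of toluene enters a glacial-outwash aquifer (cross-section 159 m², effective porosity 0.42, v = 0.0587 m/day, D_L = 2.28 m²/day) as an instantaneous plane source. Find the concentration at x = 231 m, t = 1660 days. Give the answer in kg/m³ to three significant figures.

7.23e-06 kg/m³

For an instantaneous plane source, C(x,t) = M/(n_e·A·√(4πDt)) · exp(−(x−vt)²/(4Dt)), with n_e·A the pore (flow) area.
Plume center vt = 0.0587 × 1660 = 97.442 m, so the well at 231 m is 133.558 m downgradient of the peak.
√(4πDt) = 218.1 m, giving peak height M/(n_e·A·√(4πDt)) = 0.342/(0.42 × 159 × 218.1) = 2.348e-05 kg/m³.
(x−vt)²/(4Dt) = (133.558)²/(4 × 2.28 × 1660) = 1.178; exp(−1.178) = 0.3079.
C = 2.348e-05 × 0.3079 = 7.23e-06 kg/m³.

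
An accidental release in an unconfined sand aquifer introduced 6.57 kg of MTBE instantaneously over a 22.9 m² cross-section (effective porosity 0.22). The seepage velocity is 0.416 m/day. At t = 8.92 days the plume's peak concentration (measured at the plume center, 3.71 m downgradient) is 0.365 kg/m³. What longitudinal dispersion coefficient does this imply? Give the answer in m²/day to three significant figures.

At the plume center C_max = M/(n_e·A·√(4πDt)), so D = M²/(4πt·(n_e·A·C_max)²).
n_e·A·C_max = 0.22 × 22.9 × 0.365 = 1.839 kg/m.
D = 6.57²/(4π × 8.92 × 1.839²) = 0.114 m²/day.

0.114 m²/day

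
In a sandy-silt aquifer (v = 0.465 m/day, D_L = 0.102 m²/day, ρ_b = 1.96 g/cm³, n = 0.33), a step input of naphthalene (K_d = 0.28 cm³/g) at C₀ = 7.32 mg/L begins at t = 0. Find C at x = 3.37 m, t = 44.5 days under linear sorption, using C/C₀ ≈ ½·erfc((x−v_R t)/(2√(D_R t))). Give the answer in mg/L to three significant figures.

7.26 mg/L

Retardation factor R = 1 + ρ_b·K_d/n = 1 + 1.96 × 0.28/0.33 = 2.663.
Sorption retards both mechanisms: v_R = v/R = 0.1746 m/day, D_R = D/R = 0.03830 m²/day.
v_R·t = 0.1746 × 44.5 = 7.7697 m; 2√(D_R t) = 2.611 m; argument = (3.37 − 7.7697)/2.611 = -1.685.
C = C₀ × ½·erfc(-1.685) = 7.32 × 0.9914 = 7.26 mg/L.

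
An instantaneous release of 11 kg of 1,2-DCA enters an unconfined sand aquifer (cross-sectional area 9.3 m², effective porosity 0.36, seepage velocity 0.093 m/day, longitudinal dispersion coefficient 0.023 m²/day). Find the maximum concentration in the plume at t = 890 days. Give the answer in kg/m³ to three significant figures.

The peak of an instantaneous 1D plume sits at x = vt; there the Gaussian factor is 1 and C_max = M/(n_e·A·√(4πDt)), where n_e·A is the pore area the mass is dissolved in.
√(4πDt) = √(4π × 0.023 × 890) = 16.04 m, so C_max = 11/(0.36 × 9.3 × 16.04) = 0.205 kg/m³.

0.205 kg/m³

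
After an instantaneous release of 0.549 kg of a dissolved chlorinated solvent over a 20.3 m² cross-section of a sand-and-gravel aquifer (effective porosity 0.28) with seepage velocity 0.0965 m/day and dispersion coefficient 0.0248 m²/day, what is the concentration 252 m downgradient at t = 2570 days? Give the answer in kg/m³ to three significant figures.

For an instantaneous plane source, C(x,t) = M/(n_e·A·√(4πDt)) · exp(−(x−vt)²/(4Dt)), with n_e·A the pore (flow) area.
Plume center vt = 0.0965 × 2570 = 248.005 m, so the well at 252 m is 3.995 m downgradient of the peak.
√(4πDt) = 28.30 m, giving peak height M/(n_e·A·√(4πDt)) = 0.549/(0.28 × 20.3 × 28.30) = 0.003413 kg/m³.
(x−vt)²/(4Dt) = (3.995)²/(4 × 0.0248 × 2570) = 0.06260; exp(−0.06260) = 0.9393.
C = 0.003413 × 0.9393 = 0.00321 kg/m³.

0.00321 kg/m³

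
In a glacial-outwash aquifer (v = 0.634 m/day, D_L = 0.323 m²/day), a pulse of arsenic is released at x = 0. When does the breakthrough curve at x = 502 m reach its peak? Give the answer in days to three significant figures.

791 days

For the 1D instantaneous-source solution, setting ∂C/∂t = 0 at fixed x gives v²t² + 2Dt − x² = 0, so t = (√(D² + v²x²) − D)/v².
√(D² + v²x²) = √(0.323² + 0.634² × 502²) = 318.3; v² = 0.401956.
t = (318.3 − 0.323)/0.401956 = 791 days (vs. the pure-advection estimate x/v = 792 d).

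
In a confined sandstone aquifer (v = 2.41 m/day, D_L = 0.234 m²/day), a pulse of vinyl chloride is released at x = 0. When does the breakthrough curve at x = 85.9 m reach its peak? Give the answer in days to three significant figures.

35.6 days

For the 1D instantaneous-source solution, setting ∂C/∂t = 0 at fixed x gives v²t² + 2Dt − x² = 0, so t = (√(D² + v²x²) − D)/v².
√(D² + v²x²) = √(0.234² + 2.41² × 85.9²) = 207.0; v² = 5.8081.
t = (207.0 − 0.234)/5.8081 = 35.6 days (vs. the pure-advection estimate x/v = 35.6 d).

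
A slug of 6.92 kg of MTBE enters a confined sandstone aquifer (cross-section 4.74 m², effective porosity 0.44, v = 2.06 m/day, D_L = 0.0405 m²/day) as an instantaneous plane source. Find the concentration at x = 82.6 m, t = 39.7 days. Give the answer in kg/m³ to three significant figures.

0.665 kg/m³

For an instantaneous plane source, C(x,t) = M/(n_e·A·√(4πDt)) · exp(−(x−vt)²/(4Dt)), with n_e·A the pore (flow) area.
Plume center vt = 2.06 × 39.7 = 81.782 m, so the well at 82.6 m is 0.818 m downgradient of the peak.
√(4πDt) = 4.495 m, giving peak height M/(n_e·A·√(4πDt)) = 6.92/(0.44 × 4.74 × 4.495) = 0.7382 kg/m³.
(x−vt)²/(4Dt) = (0.818)²/(4 × 0.0405 × 39.7) = 0.1040; exp(−0.1040) = 0.9012.
C = 0.7382 × 0.9012 = 0.665 kg/m³.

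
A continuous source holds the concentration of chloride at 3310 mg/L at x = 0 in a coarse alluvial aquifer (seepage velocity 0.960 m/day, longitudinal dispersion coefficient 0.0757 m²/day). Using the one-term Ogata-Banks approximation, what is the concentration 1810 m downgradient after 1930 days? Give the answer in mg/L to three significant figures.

3290 mg/L

For a continuous step input, C/C₀ ≈ ½·erfc((x−vt)/(2√(Dt))).
vt = 0.960 × 1930 = 1852.8 m and 2√(Dt) = 2√(0.0757 × 1930) = 24.17 m.
Argument (x−vt)/(2√(Dt)) = (1810 − 1852.8)/24.17 = -1.771; ½·erfc(-1.771) = 0.9939.
C = 3310 × 0.9939 = 3290 mg/L.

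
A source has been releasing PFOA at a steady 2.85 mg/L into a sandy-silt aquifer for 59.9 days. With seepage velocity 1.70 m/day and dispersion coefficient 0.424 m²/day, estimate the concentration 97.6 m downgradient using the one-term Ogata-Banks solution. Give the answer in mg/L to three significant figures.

2.06 mg/L

For a continuous step input, C/C₀ ≈ ½·erfc((x−vt)/(2√(Dt))).
vt = 1.70 × 59.9 = 101.83 m and 2√(Dt) = 2√(0.424 × 59.9) = 10.08 m.
Argument (x−vt)/(2√(Dt)) = (97.6 − 101.83)/10.08 = -0.4196; ½·erfc(-0.4196) = 0.7235.
C = 2.85 × 0.7235 = 2.06 mg/L.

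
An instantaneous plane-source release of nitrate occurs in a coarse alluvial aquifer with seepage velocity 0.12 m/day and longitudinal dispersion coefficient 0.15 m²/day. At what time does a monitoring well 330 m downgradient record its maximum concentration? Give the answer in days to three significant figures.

2740 days

For the 1D instantaneous-source solution, setting ∂C/∂t = 0 at fixed x gives v²t² + 2Dt − x² = 0, so t = (√(D² + v²x²) − D)/v².
√(D² + v²x²) = √(0.15² + 0.12² × 330²) = 39.60; v² = 0.0144.
t = (39.60 − 0.15)/0.0144 = 2740 days (vs. the pure-advection estimate x/v = 2750 d).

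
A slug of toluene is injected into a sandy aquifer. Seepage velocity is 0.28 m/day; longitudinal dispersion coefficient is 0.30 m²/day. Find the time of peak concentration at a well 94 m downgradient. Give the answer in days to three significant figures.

For the 1D instantaneous-source solution, setting ∂C/∂t = 0 at fixed x gives v²t² + 2Dt − x² = 0, so t = (√(D² + v²x²) − D)/v².
√(D² + v²x²) = √(0.30² + 0.28² × 94²) = 26.32; v² = 0.0784.
t = (26.32 − 0.30)/0.0784 = 332 days (vs. the pure-advection estimate x/v = 336 d).

332 days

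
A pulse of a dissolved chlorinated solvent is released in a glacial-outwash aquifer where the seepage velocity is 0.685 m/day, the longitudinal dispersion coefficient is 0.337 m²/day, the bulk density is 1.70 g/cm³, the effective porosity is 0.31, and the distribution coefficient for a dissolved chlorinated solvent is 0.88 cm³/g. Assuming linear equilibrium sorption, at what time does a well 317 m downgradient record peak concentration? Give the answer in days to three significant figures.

Retardation factor R = 1 + ρ_b·K_d/n = 1 + 1.70 × 0.88/0.31 = 5.826.
Sorption retards both mechanisms: v_R = v/R = 0.1176 m/day, D_R = D/R = 0.05784 m²/day.
Peak time from v_R²t² + 2D_R t − x² = 0: t = (√(D_R² + v_R²x²) − D_R)/v_R².
√(D_R² + v_R²x²) = √(0.05784² + 0.1176² × 317²) = 37.28; v_R² = 0.01383.
t = (37.28 − 0.05784)/0.01383 = 2690 days.

2690 days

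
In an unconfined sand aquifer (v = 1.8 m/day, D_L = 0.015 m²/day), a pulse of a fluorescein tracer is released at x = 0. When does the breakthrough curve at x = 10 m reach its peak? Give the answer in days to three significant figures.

For the 1D instantaneous-source solution, setting ∂C/∂t = 0 at fixed x gives v²t² + 2Dt − x² = 0, so t = (√(D² + v²x²) − D)/v².
√(D² + v²x²) = √(0.015² + 1.8² × 10²) = 18.00; v² = 3.24.
t = (18.00 − 0.015)/3.24 = 5.55 days (vs. the pure-advection estimate x/v = 5.56 d).

5.55 days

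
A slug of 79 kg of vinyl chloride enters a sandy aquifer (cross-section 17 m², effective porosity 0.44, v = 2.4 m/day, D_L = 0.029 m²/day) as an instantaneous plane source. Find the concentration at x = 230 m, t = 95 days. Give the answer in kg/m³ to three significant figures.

1.25 kg/m³

For an instantaneous plane source, C(x,t) = M/(n_e·A·√(4πDt)) · exp(−(x−vt)²/(4Dt)), with n_e·A the pore (flow) area.
Plume center vt = 2.4 × 95 = 228 m, so the well at 230 m is 2 m downgradient of the peak.
√(4πDt) = 5.884 m, giving peak height M/(n_e·A·√(4πDt)) = 79/(0.44 × 17 × 5.884) = 1.795 kg/m³.
(x−vt)²/(4Dt) = (2)²/(4 × 0.029 × 95) = 0.3630; exp(−0.3630) = 0.6956.
C = 1.795 × 0.6956 = 1.25 kg/m³.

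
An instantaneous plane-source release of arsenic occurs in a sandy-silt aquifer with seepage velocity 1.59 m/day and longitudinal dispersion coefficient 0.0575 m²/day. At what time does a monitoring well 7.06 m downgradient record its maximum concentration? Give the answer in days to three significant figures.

For the 1D instantaneous-source solution, setting ∂C/∂t = 0 at fixed x gives v²t² + 2Dt − x² = 0, so t = (√(D² + v²x²) − D)/v².
√(D² + v²x²) = √(0.0575² + 1.59² × 7.06²) = 11.23; v² = 2.5281.
t = (11.23 − 0.0575)/2.5281 = 4.42 days (vs. the pure-advection estimate x/v = 4.44 d).

4.42 days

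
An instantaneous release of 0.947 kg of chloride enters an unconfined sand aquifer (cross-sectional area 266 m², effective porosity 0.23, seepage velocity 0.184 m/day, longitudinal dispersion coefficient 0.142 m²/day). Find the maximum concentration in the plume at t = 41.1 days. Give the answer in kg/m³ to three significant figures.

0.00181 kg/m³

The peak of an instantaneous 1D plume sits at x = vt; there the Gaussian factor is 1 and C_max = M/(n_e·A·√(4πDt)), where n_e·A is the pore area the mass is dissolved in.
√(4πDt) = √(4π × 0.142 × 41.1) = 8.564 m, so C_max = 0.947/(0.23 × 266 × 8.564) = 0.00181 kg/m³.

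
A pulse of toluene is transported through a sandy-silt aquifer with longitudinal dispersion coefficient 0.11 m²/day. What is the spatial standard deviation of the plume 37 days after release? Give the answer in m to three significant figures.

2.85 m

Dispersive spreading gives a Gaussian with σ² = 2Dt; advection only shifts the center.
σ = √(2 × 0.11 × 37) = 2.85 m.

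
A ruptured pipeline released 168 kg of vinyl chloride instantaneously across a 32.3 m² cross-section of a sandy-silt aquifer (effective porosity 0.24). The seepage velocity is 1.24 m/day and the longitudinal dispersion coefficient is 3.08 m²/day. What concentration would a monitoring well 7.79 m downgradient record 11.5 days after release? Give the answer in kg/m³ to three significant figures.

For an instantaneous plane source, C(x,t) = M/(n_e·A·√(4πDt)) · exp(−(x−vt)²/(4Dt)), with n_e·A the pore (flow) area.
Plume center vt = 1.24 × 11.5 = 14.26 m, so the well at 7.79 m is 6.47 m upgradient of the peak.
√(4πDt) = 21.10 m, giving peak height M/(n_e·A·√(4πDt)) = 168/(0.24 × 32.3 × 21.10) = 1.027 kg/m³.
(x−vt)²/(4Dt) = (-6.47)²/(4 × 3.08 × 11.5) = 0.2955; exp(−0.2955) = 0.7442.
C = 1.027 × 0.7442 = 0.764 kg/m³.

0.764 kg/m³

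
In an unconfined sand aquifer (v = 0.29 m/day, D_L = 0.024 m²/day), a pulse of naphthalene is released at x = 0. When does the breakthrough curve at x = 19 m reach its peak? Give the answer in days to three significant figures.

65.2 days

For the 1D instantaneous-source solution, setting ∂C/∂t = 0 at fixed x gives v²t² + 2Dt − x² = 0, so t = (√(D² + v²x²) − D)/v².
√(D² + v²x²) = √(0.024² + 0.29² × 19²) = 5.510; v² = 0.0841.
t = (5.510 − 0.024)/0.0841 = 65.2 days (vs. the pure-advection estimate x/v = 65.5 d).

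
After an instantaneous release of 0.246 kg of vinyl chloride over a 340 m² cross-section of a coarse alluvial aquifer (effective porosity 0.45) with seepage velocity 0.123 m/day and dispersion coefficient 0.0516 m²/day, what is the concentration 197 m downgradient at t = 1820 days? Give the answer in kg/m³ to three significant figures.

6.86e-06 kg/m³

For an instantaneous plane source, C(x,t) = M/(n_e·A·√(4πDt)) · exp(−(x−vt)²/(4Dt)), with n_e·A the pore (flow) area.
Plume center vt = 0.123 × 1820 = 223.86 m, so the well at 197 m is 26.86 m upgradient of the peak.
√(4πDt) = 34.35 m, giving peak height M/(n_e·A·√(4πDt)) = 0.246/(0.45 × 340 × 34.35) = 4.681e-05 kg/m³.
(x−vt)²/(4Dt) = (-26.86)²/(4 × 0.0516 × 1820) = 1.921; exp(−1.921) = 0.1465.
C = 4.681e-05 × 0.1465 = 6.86e-06 kg/m³.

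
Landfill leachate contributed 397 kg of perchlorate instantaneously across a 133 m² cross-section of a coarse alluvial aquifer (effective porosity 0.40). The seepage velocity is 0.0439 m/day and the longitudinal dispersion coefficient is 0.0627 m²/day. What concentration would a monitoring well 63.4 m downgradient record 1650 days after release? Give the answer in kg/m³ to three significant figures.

0.170 kg/m³

For an instantaneous plane source, C(x,t) = M/(n_e·A·√(4πDt)) · exp(−(x−vt)²/(4Dt)), with n_e·A the pore (flow) area.
Plume center vt = 0.0439 × 1650 = 72.435 m, so the well at 63.4 m is 9.035 m upgradient of the peak.
√(4πDt) = 36.06 m, giving peak height M/(n_e·A·√(4πDt)) = 397/(0.40 × 133 × 36.06) = 0.2069 kg/m³.
(x−vt)²/(4Dt) = (-9.035)²/(4 × 0.0627 × 1650) = 0.1973; exp(−0.1973) = 0.8209.
C = 0.2069 × 0.8209 = 0.170 kg/m³.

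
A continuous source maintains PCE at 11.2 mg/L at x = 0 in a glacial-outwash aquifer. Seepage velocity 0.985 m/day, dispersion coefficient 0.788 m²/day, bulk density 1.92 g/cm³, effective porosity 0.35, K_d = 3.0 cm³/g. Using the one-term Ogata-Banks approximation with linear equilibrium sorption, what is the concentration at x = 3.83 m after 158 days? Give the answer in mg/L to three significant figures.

10.2 mg/L

Retardation factor R = 1 + ρ_b·K_d/n = 1 + 1.92 × 3.0/0.35 = 17.46.
Sorption retards both mechanisms: v_R = v/R = 0.05641 m/day, D_R = D/R = 0.04513 m²/day.
v_R·t = 0.05641 × 158 = 8.91278 m; 2√(D_R t) = 5.341 m; argument = (3.83 − 8.91278)/5.341 = -0.9517.
C = C₀ × ½·erfc(-0.9517) = 11.2 × 0.9108 = 10.2 mg/L.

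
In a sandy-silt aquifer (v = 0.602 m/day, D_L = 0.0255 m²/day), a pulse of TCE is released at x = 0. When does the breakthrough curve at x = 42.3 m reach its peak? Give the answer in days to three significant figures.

70.2 days

For the 1D instantaneous-source solution, setting ∂C/∂t = 0 at fixed x gives v²t² + 2Dt − x² = 0, so t = (√(D² + v²x²) − D)/v².
√(D² + v²x²) = √(0.0255² + 0.602² × 42.3²) = 25.46; v² = 0.362404.
t = (25.46 − 0.0255)/0.362404 = 70.2 days (vs. the pure-advection estimate x/v = 70.3 d).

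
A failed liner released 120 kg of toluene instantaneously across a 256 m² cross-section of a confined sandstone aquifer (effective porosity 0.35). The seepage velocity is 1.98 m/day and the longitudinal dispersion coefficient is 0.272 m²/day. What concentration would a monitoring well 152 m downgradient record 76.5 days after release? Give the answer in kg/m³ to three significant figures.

0.0825 kg/m³

For an instantaneous plane source, C(x,t) = M/(n_e·A·√(4πDt)) · exp(−(x−vt)²/(4Dt)), with n_e·A the pore (flow) area.
Plume center vt = 1.98 × 76.5 = 151.47 m, so the well at 152 m is 0.53 m downgradient of the peak.
√(4πDt) = 16.17 m, giving peak height M/(n_e·A·√(4πDt)) = 120/(0.35 × 256 × 16.17) = 0.08283 kg/m³.
(x−vt)²/(4Dt) = (0.53)²/(4 × 0.272 × 76.5) = 0.003375; exp(−0.003375) = 0.9966.
C = 0.08283 × 0.9966 = 0.0825 kg/m³.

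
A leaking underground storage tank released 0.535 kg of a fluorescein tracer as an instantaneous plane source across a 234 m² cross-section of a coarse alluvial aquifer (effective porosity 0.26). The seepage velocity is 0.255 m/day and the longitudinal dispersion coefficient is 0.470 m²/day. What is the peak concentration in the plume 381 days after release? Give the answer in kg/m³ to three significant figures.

The peak of an instantaneous 1D plume sits at x = vt; there the Gaussian factor is 1 and C_max = M/(n_e·A·√(4πDt)), where n_e·A is the pore area the mass is dissolved in.
√(4πDt) = √(4π × 0.470 × 381) = 47.44 m, so C_max = 0.535/(0.26 × 234 × 47.44) = 0.000185 kg/m³.

0.000185 kg/m³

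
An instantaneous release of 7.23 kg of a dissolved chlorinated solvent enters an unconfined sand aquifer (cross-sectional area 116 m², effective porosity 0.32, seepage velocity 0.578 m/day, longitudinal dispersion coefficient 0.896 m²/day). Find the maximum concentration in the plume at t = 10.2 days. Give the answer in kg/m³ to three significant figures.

0.0182 kg/m³

The peak of an instantaneous 1D plume sits at x = vt; there the Gaussian factor is 1 and C_max = M/(n_e·A·√(4πDt)), where n_e·A is the pore area the mass is dissolved in.
√(4πDt) = √(4π × 0.896 × 10.2) = 10.72 m, so C_max = 7.23/(0.32 × 116 × 10.72) = 0.0182 kg/m³.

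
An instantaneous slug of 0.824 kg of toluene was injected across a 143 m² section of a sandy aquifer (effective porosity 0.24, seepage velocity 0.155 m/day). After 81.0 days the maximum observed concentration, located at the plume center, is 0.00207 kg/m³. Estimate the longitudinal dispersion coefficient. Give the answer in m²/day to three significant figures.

At the plume center C_max = M/(n_e·A·√(4πDt)), so D = M²/(4πt·(n_e·A·C_max)²).
n_e·A·C_max = 0.24 × 143 × 0.00207 = 0.07104 kg/m.
D = 0.824²/(4π × 81.0 × 0.07104²) = 0.132 m²/day.

0.132 m²/day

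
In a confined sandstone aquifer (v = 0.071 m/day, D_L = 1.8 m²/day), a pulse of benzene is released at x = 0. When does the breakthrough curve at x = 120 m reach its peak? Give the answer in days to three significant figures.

For the 1D instantaneous-source solution, setting ∂C/∂t = 0 at fixed x gives v²t² + 2Dt − x² = 0, so t = (√(D² + v²x²) − D)/v².
√(D² + v²x²) = √(1.8² + 0.071² × 120²) = 8.708; v² = 0.005041.
t = (8.708 − 1.8)/0.005041 = 1370 days (vs. the pure-advection estimate x/v = 1690 d).

1370 days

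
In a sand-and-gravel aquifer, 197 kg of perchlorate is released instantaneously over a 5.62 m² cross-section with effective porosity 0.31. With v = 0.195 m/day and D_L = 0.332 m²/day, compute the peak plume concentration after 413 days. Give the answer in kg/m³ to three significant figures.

2.72 kg/m³

The peak of an instantaneous 1D plume sits at x = vt; there the Gaussian factor is 1 and C_max = M/(n_e·A·√(4πDt)), where n_e·A is the pore area the mass is dissolved in.
√(4πDt) = √(4π × 0.332 × 413) = 41.51 m, so C_max = 197/(0.31 × 5.62 × 41.51) = 2.72 kg/m³.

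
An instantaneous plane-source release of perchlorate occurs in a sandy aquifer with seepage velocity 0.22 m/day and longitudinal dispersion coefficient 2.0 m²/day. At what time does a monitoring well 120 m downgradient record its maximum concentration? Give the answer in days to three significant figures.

506 days

For the 1D instantaneous-source solution, setting ∂C/∂t = 0 at fixed x gives v²t² + 2Dt − x² = 0, so t = (√(D² + v²x²) − D)/v².
√(D² + v²x²) = √(2.0² + 0.22² × 120²) = 26.48; v² = 0.0484.
t = (26.48 − 2.0)/0.0484 = 506 days (vs. the pure-advection estimate x/v = 545 d).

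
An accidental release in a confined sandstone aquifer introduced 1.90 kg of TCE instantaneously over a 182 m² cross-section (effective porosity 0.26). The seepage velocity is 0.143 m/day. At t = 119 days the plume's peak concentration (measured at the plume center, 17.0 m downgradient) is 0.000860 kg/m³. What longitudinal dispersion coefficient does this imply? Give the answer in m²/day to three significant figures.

At the plume center C_max = M/(n_e·A·√(4πDt)), so D = M²/(4πt·(n_e·A·C_max)²).
n_e·A·C_max = 0.26 × 182 × 0.000860 = 0.04070 kg/m.
D = 1.90²/(4π × 119 × 0.04070²) = 1.46 m²/day.

1.46 m²/day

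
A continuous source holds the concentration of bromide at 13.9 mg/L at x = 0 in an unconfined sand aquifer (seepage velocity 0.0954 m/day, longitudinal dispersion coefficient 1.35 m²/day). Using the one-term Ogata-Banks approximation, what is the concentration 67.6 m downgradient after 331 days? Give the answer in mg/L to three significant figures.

For a continuous step input, C/C₀ ≈ ½·erfc((x−vt)/(2√(Dt))).
vt = 0.0954 × 331 = 31.5774 m and 2√(Dt) = 2√(1.35 × 331) = 42.28 m.
Argument (x−vt)/(2√(Dt)) = (67.6 − 31.5774)/42.28 = 0.8520; ½·erfc(0.8520) = 0.1141.
C = 13.9 × 0.1141 = 1.59 mg/L.

1.59 mg/L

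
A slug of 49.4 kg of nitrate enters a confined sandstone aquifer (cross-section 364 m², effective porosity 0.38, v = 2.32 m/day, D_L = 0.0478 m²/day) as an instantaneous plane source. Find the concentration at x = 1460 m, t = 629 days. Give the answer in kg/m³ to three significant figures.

0.0183 kg/m³

For an instantaneous plane source, C(x,t) = M/(n_e·A·√(4πDt)) · exp(−(x−vt)²/(4Dt)), with n_e·A the pore (flow) area.
Plume center vt = 2.32 × 629 = 1459.28 m, so the well at 1460 m is 0.72 m downgradient of the peak.
√(4πDt) = 19.44 m, giving peak height M/(n_e·A·√(4πDt)) = 49.4/(0.38 × 364 × 19.44) = 0.01837 kg/m³.
(x−vt)²/(4Dt) = (0.72)²/(4 × 0.0478 × 629) = 0.004310; exp(−0.004310) = 0.9957.
C = 0.01837 × 0.9957 = 0.0183 kg/m³.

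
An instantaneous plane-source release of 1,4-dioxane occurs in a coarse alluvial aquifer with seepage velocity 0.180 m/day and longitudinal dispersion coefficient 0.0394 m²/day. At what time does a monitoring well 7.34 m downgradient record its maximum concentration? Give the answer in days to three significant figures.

For the 1D instantaneous-source solution, setting ∂C/∂t = 0 at fixed x gives v²t² + 2Dt − x² = 0, so t = (√(D² + v²x²) − D)/v².
√(D² + v²x²) = √(0.0394² + 0.180² × 7.34²) = 1.322; v² = 0.0324.
t = (1.322 − 0.0394)/0.0324 = 39.6 days (vs. the pure-advection estimate x/v = 40.8 d).

39.6 days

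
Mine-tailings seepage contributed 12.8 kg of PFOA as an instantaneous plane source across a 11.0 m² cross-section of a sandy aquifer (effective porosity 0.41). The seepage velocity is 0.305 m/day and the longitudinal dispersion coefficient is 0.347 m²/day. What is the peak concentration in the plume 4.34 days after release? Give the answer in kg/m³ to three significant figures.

The peak of an instantaneous 1D plume sits at x = vt; there the Gaussian factor is 1 and C_max = M/(n_e·A·√(4πDt)), where n_e·A is the pore area the mass is dissolved in.
√(4πDt) = √(4π × 0.347 × 4.34) = 4.350 m, so C_max = 12.8/(0.41 × 11.0 × 4.350) = 0.652 kg/m³.

0.652 kg/m³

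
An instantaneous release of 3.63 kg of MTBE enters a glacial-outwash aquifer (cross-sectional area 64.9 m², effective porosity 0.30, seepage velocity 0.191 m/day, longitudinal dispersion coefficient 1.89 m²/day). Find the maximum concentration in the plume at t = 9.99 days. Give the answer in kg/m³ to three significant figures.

The peak of an instantaneous 1D plume sits at x = vt; there the Gaussian factor is 1 and C_max = M/(n_e·A·√(4πDt)), where n_e·A is the pore area the mass is dissolved in.
√(4πDt) = √(4π × 1.89 × 9.99) = 15.40 m, so C_max = 3.63/(0.30 × 64.9 × 15.40) = 0.0121 kg/m³.

0.0121 kg/m³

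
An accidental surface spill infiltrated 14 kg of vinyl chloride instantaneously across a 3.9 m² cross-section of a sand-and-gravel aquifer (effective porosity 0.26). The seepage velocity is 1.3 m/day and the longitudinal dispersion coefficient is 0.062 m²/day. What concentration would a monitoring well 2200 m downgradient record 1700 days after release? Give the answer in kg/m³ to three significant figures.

0.299 kg/m³

For an instantaneous plane source, C(x,t) = M/(n_e·A·√(4πDt)) · exp(−(x−vt)²/(4Dt)), with n_e·A the pore (flow) area.
Plume center vt = 1.3 × 1700 = 2210 m, so the well at 2200 m is 10 m upgradient of the peak.
√(4πDt) = 36.39 m, giving peak height M/(n_e·A·√(4πDt)) = 14/(0.26 × 3.9 × 36.39) = 0.3794 kg/m³.
(x−vt)²/(4Dt) = (-10)²/(4 × 0.062 × 1700) = 0.2372; exp(−0.2372) = 0.7888.
C = 0.3794 × 0.7888 = 0.299 kg/m³.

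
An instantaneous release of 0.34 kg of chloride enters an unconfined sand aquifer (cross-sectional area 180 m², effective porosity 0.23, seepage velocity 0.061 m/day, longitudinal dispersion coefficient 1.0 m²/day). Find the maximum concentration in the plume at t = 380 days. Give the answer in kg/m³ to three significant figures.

0.000119 kg/m³

The peak of an instantaneous 1D plume sits at x = vt; there the Gaussian factor is 1 and C_max = M/(n_e·A·√(4πDt)), where n_e·A is the pore area the mass is dissolved in.
√(4πDt) = √(4π × 1.0 × 380) = 69.10 m, so C_max = 0.34/(0.23 × 180 × 69.10) = 0.000119 kg/m³.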